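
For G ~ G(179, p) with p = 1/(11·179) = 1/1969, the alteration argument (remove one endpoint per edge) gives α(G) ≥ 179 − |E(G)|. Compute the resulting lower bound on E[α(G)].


E[|E(G)|] = C(179, 2)·p = 15931 · (1/1969) = 89/11.
E[α(G)] ≥ n − E[|E(G)|] = 179 − 89/11 = 1880/11.
Numerically: ≈ 170.909.
(This is only a lower bound; the true E[α(G)] may be larger.)

E[α(G)] ≥ 1880/11 ≈ 170.909.


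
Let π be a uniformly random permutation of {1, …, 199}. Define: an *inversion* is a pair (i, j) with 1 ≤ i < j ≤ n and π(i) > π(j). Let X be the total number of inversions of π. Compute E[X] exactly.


Write X = Σ X_I over the C(199, 2) = 19701 pairs i < j, with X_I the indicator of one inversion.
There are 19701 indicators.
For each fixed pair i < j, the values π(i) and π(j) are two distinct elements of {1, …, 199} in uniformly random order; by symmetry P[π(i) > π(j)] = 1/2.
By linearity: E[X] = 19701 · (1/2) = C(199, 2) · (1/2) = 19701/2 = 19701/2 ≈ 9850.50000.

E[X] = 19701/2 = 9850.50000.


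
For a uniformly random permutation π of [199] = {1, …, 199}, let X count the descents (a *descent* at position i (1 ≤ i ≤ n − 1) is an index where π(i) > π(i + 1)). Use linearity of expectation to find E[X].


Write X = Σ X_I over i = 1, …, 198, with X_I the indicator of one descent.
There are 198 indicators.
For each fixed i, the pair (π(i), π(i+1)) is a uniformly random ordered pair of distinct values from {1, …, 199}; by symmetry P[π(i) > π(i+1)] = 1/2.
By linearity: E[X] = 198 · (1/2) = (199 − 1) · (1/2) = 99 ≈ 99.000.

E[X] = 99 = 99.000.


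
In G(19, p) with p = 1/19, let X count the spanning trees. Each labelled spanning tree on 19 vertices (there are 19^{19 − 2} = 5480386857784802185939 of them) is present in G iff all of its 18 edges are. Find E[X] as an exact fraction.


K_19 has 19^{19 − 2} = 5480386857784802185939 labelled spanning trees.
For each such spanning tree H, let X_H = 1 if all 18 edges of H are present in G. Then P[X_H = 1] = p^{18} = (1/19)^{18} = 1/104127350297911241532841.
By linearity of expectation: E[X] = Σ_H E[X_H] = 5480386857784802185939 · p^{18} = 5480386857784802185939 · 1/104127350297911241532841 = 1/19.
Numerically: E[X] ≈ 0.0526.

E[X] = 5480386857784802185939 · (1/19)^{18} = 1/19 ≈ 0.0526.


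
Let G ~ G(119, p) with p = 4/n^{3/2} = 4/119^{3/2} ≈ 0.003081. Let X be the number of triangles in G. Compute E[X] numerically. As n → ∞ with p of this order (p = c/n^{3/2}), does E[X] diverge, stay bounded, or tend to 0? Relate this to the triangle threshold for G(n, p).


Number of potential triangles: C(119, 3) = 273819.
Each occurs with probability p³ ≈ (0.003081)³ ≈ 2.925625e-08.
By linearity: E[X] = C(119, 3)·p³ ≈ 273819 · 2.925625e-08 ≈ 0.0080.
Since α = 3/2 > 1, p = c/n^{3/2} = o(1/n) is below the triangle threshold p ~ 1/n. Asymptotically E[X] ~ (c³/6)·n^{3(1−α)} = (4³/6)·n^{-1.5} → 0, so by Markov's inequality G has no triangles w.h.p.

E[X] ≈ 0.0080; in regime p = Θ(1/n^{3/2}) E[X] tends to 0 (below the triangle threshold p ~ 1/n).


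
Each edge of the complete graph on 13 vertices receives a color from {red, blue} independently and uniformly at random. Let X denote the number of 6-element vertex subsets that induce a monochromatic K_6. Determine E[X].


Let X = Σ_S X_S over the C(13, 6) = 1716 subsets S of size 6, where X_S = 1 if the K_6 on S is monochromatic.
For a fixed S, the K_6 on S has C(6, 2) = 15 edges. P[all 15 edges red] = (1/2)^15, and likewise for blue, so P[monochromatic] = 2·(1/2)^15 = 2^{1 − 15} = 1/16384.
Summing: E[X] = C(13, 6) · 2^{1 − 15} = 1716 · 1/16384 = 429/4096.
Numerically: E[X] ≈ 0.105.

E[X] = C(13,6)·2^(1−C(6,2)) = 429/4096 ≈ 0.105.


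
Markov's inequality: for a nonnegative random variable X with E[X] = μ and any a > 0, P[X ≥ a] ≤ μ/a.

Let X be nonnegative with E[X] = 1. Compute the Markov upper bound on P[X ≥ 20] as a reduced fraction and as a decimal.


μ = E[X] = 1, a = 20.
Markov: P[X ≥ 20] ≤ μ/a = (1)/20 = 1/20.
Numerically: ≈ 0.05000.
(Since a = 20 > μ = 1.00000, the bound 1/20 is < 1 and informative.)

P[X ≥ 20] ≤ 1/20 ≈ 0.05000.


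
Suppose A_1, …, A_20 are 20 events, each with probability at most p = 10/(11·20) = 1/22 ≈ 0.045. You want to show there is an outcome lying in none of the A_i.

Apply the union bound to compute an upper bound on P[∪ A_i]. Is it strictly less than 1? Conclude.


Union bound: P[∪_{i=1}^{20} A_i] ≤ Σ_i P[A_i] ≤ 20·p = 20·(1/22) = 10/11.
Numerically: 10/11 ≈ 0.909.
Is 10/11 < 1? YES.
Since P[∪ A_i] ≤ 10/11 < 1, the complement has P[∩ A_i^c] ≥ 1 − 10/11 = 1/11 > 0, so some outcome avoids every A_i.

20·p = 10/11 ≈ 0.909; existence CERTIFIED by the union bound.


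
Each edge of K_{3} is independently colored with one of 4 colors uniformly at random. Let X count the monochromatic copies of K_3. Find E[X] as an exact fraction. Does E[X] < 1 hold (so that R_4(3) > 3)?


E[X] = C(3, 3) · 4^{1 − 3} = 1 · 4^{−2} = 1/16.
As a reduced fraction: E[X] = 1/16 ≈ 0.062.
Is E[X] < 1? YES.
Since E[X] < 1, there exists a 4-coloring of K_{3} with no monochromatic K_3; hence R_4(3) > 3.

E[X] = 1/16 ≈ 0.062; E[X] < 1, so R_4(3) > 3.


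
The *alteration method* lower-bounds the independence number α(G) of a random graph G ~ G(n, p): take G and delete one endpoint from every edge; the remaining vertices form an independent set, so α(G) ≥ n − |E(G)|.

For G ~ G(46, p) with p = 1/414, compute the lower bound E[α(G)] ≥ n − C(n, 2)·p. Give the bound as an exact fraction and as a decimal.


E[|E(G)|] = C(46, 2)·p = 1035 · (1/414) = 5/2.
E[α(G)] ≥ n − E[|E(G)|] = 46 − 5/2 = 87/2.
Numerically: ≈ 43.500.
(This is only a lower bound; the true E[α(G)] may be larger.)

E[α(G)] ≥ 87/2 ≈ 43.500.


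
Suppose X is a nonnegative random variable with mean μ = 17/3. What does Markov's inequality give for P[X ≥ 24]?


μ = E[X] = 17/3, a = 24.
Markov: P[X ≥ 24] ≤ μ/a = (17/3)/24 = 17/72.
Numerically: ≈ 0.236111.
(Since a = 24 > μ = 5.666667, the bound 17/72 is < 1 and informative.)

P[X ≥ 24] ≤ 17/72 ≈ 0.236111.


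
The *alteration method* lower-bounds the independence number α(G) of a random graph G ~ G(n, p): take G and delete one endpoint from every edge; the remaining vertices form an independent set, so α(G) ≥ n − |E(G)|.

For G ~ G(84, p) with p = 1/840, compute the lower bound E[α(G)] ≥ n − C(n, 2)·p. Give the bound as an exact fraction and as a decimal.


E[|E(G)|] = C(84, 2)·p = 3486 · (1/840) = 83/20.
E[α(G)] ≥ n − E[|E(G)|] = 84 − 83/20 = 1597/20.
Numerically: ≈ 79.85000.
(This is only a lower bound; the true E[α(G)] may be larger.)

E[α(G)] ≥ 1597/20 ≈ 79.85000.


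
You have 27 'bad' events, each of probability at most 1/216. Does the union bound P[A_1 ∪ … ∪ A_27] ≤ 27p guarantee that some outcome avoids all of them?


Union bound: P[∪_{i=1}^{27} A_i] ≤ Σ_i P[A_i] ≤ 27·p = 27·(1/216) = 1/8.
Numerically: 1/8 ≈ 0.125.
Is 1/8 < 1? YES.
Since P[∪ A_i] ≤ 1/8 < 1, the complement has P[∩ A_i^c] ≥ 1 − 1/8 = 7/8 > 0, so some outcome avoids every A_i.

27·p = 1/8 ≈ 0.125; existence CERTIFIED by the union bound.


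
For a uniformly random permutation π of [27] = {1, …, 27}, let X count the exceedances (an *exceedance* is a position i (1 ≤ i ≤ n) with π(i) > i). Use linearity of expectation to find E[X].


Write X = Σ_{i=1}^{27} X_i, where X_i = 1_{π(i) > i}.
For each fixed i, π(i) is uniform over {1, …, 27} (marginal of a uniform permutation), so P[π(i) > i] = (n − i)/n. Summing: Σ_{i=1}^{27} (n − i)/n = (0 + 1 + … + 26)/27 = 27(27 − 1)/(2·27) = (27 − 1)/2.
Hence E[X] = Σ_{i=1}^{27} (27 − i)/27 = 13 ≈ 13.00000.

E[X] = 13 = 13.00000.


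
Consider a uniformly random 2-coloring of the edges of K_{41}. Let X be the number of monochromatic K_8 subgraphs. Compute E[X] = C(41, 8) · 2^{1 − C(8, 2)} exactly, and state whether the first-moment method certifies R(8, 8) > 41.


E[X] = C(41, 8) · 2^{1 − 28} = 95548245 · 2^{−27} = 95548245/134217728.
As a reduced fraction: E[X] = 95548245/134217728 ≈ 0.71189.
Is E[X] < 1? YES.
Since E[X] < 1, there exists a 2-coloring of K_{41} with no monochromatic K_8; hence R(8, 8) > 41.

E[X] = 95548245/134217728 ≈ 0.71189; E[X] < 1, so R(8, 8) > 41.


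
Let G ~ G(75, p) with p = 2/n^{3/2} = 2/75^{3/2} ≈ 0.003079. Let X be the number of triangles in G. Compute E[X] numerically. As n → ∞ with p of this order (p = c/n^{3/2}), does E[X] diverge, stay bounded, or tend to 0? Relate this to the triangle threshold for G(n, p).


Number of potential triangles: C(75, 3) = 67525.
Each occurs with probability p³ ≈ (0.003079)³ ≈ 2.919539e-08.
By linearity: E[X] = C(75, 3)·p³ ≈ 67525 · 2.919539e-08 ≈ 0.0020.
Since α = 3/2 > 1, p = c/n^{3/2} = o(1/n) is below the triangle threshold p ~ 1/n. Asymptotically E[X] ~ (c³/6)·n^{3(1−α)} = (2³/6)·n^{-1.5} → 0, so by Markov's inequality G has no triangles w.h.p.

E[X] ≈ 0.0020; in regime p = Θ(1/n^{3/2}) E[X] tends to 0 (below the triangle threshold p ~ 1/n).


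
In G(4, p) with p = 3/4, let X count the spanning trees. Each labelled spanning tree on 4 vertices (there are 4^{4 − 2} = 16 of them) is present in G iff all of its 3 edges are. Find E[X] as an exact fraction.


K_4 has 4^{4 − 2} = 16 labelled spanning trees.
For each such spanning tree H, let X_H = 1 if all 3 edges of H are present in G. Then P[X_H = 1] = p^{3} = (3/4)^{3} = 27/64.
By linearity: E[X] = Σ_H E[X_H] = 16 · p^{3} = 16 · 27/64 = 27/4.
Numerically: E[X] ≈ 6.75.

E[X] = 16 · (3/4)^{3} = 27/4 ≈ 6.75.


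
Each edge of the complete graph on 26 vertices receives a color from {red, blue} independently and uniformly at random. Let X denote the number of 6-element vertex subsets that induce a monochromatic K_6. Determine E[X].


Let X = Σ_S X_S over the C(26, 6) = 230230 subsets S of size 6, where X_S = 1 if the K_6 on S is monochromatic.
For a fixed S, the K_6 on S has C(6, 2) = 15 edges. P[all 15 edges red] = (1/2)^15, and likewise for blue, so P[monochromatic] = 2·(1/2)^15 = 2^{1 − 15} = 1/16384.
By linearity of expectation: E[X] = C(26, 6) · 2^{1 − 15} = 230230 · 1/16384 = 115115/8192.
Numerically: E[X] ≈ 14.052124.

E[X] = C(26,6)·2^(1−C(6,2)) = 115115/8192 ≈ 14.052124.


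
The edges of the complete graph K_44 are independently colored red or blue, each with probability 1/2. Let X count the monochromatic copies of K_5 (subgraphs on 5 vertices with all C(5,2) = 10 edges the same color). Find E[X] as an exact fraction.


Let X = Σ_S X_S over the C(44, 5) = 1086008 subsets S of size 5, where X_S = 1 if the K_5 on S is monochromatic.
For a fixed S, the K_5 on S has C(5, 2) = 10 edges. P[all 10 edges red] = (1/2)^10, and likewise for blue, so P[monochromatic] = 2·(1/2)^10 = 2^{1 − 10} = 1/512.
By linearity of expectation: E[X] = C(44, 5) · 2^{1 − 10} = 1086008 · 1/512 = 135751/64.
Numerically: E[X] ≈ 2121.1094.

E[X] = C(44,5)·2^(1−C(5,2)) = 135751/64 ≈ 2121.1094.


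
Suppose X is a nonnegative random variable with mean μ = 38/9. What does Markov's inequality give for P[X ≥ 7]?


μ = E[X] = 38/9, a = 7.
Markov: P[X ≥ 7] ≤ μ/a = (38/9)/7 = 38/63.
Numerically: ≈ 0.6032.
(Since a = 7 > μ = 4.2222, the bound 38/63 is < 1 and informative.)

P[X ≥ 7] ≤ 38/63 ≈ 0.6032.


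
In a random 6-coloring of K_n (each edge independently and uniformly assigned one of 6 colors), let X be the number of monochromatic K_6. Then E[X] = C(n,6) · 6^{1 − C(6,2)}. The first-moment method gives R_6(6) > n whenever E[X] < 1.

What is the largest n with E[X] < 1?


We need C(n, 6) · 6^{1 − 15} < 1, i.e. C(n, 6) < 6^{15 − 1} = 78364164096.
Check values of n near the boundary:
  n = 193: C(193, 6) = 66364016544; 66364016544 < 78364164096? YES
  n = 194: C(194, 6) = 68482017072; 68482017072 < 78364164096? YES
  n = 195: C(195, 6) = 70656049360; 70656049360 < 78364164096? YES
  n = 196: C(196, 6) = 72887293024; 72887293024 < 78364164096? YES
  n = 197: C(197, 6) = 75176946208; 75176946208 < 78364164096? YES
  n = 198: C(198, 6) = 77526225777; 77526225777 < 78364164096? YES
  n = 199: C(199, 6) = 79936367511; 79936367511 < 78364164096? NO
The largest n with C(n, 6) < 78364164096 is n = 198 (where E[X] = 25842075259/26121388032 ≈ 0.9893). Hence R_6(6) > 198, i.e. R_6(6) ≥ 199.

Largest n = 198; hence R_6(6) > 198.


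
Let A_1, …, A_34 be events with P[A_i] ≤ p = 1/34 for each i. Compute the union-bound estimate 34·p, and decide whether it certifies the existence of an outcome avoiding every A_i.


Union bound: P[∪_{i=1}^{34} A_i] ≤ Σ_i P[A_i] ≤ 34·p = 34·(1/34) = 1.
Numerically: 1 ≈ 1.0000.
Is 1 < 1? NO.
Since the bound 1 is ≥ 1, the union bound is uninformative here; it does NOT by itself certify existence.

34·p = 1 ≈ 1.0000; existence NOT certified by the union bound.


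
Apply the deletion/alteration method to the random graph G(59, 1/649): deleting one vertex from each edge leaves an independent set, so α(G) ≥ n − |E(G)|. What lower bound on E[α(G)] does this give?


E[|E(G)|] = C(59, 2)·p = 1711 · (1/649) = 29/11.
E[α(G)] ≥ n − E[|E(G)|] = 59 − 29/11 = 620/11.
Numerically: ≈ 56.363636.
(This is only a lower bound; the true E[α(G)] may be larger.)

E[α(G)] ≥ 620/11 ≈ 56.363636.


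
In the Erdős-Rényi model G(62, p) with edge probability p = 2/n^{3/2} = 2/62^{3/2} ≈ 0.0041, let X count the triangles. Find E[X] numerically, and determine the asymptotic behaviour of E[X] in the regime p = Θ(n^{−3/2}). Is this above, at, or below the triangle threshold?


Number of potential triangles: C(62, 3) = 37820.
Each occurs with probability p³ ≈ (0.0041)³ ≈ 6.87587e-08.
By linearity: E[X] = C(62, 3)·p³ ≈ 37820 · 6.87587e-08 ≈ 0.003.
Since α = 3/2 > 1, p = c/n^{3/2} = o(1/n) is below the triangle threshold p ~ 1/n. Asymptotically E[X] ~ (c³/6)·n^{3(1−α)} = (2³/6)·n^{-1.5} → 0, so by Markov's inequality G has no triangles w.h.p.

E[X] ≈ 0.003; in regime p = Θ(1/n^{3/2}) E[X] tends to 0 (below the triangle threshold p ~ 1/n).


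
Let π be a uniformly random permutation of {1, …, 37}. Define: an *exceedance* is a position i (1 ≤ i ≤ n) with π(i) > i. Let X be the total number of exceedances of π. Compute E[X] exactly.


Write X = Σ_{i=1}^{37} X_i, where X_i = 1_{π(i) > i}.
For each fixed i, π(i) is uniform over {1, …, 37} (marginal of a uniform permutation), so P[π(i) > i] = (n − i)/n. Summing: Σ_{i=1}^{37} (n − i)/n = (0 + 1 + … + 36)/37 = 37(37 − 1)/(2·37) = (37 − 1)/2.
Hence E[X] = Σ_{i=1}^{37} (37 − i)/37 = 18 ≈ 18.00000.

E[X] = 18 = 18.00000.


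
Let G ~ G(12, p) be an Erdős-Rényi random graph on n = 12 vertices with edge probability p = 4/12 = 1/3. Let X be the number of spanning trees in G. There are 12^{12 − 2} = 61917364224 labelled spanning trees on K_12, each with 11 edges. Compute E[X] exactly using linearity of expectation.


K_12 has 12^{12 − 2} = 61917364224 labelled spanning trees.
For each such spanning tree H, let X_H = 1 if all 11 edges of H are present in G. Then P[X_H = 1] = p^{11} = (1/3)^{11} = 1/177147.
Summing the indicators: E[X] = Σ_H E[X_H] = 61917364224 · p^{11} = 61917364224 · 1/177147 = 1048576/3.
Numerically: E[X] ≈ 3.495e+05.

E[X] = 61917364224 · (1/3)^{11} = 1048576/3 ≈ 3.495e+05.


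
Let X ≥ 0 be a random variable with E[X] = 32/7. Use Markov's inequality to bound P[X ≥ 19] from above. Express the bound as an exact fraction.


μ = E[X] = 32/7, a = 19.
Markov: P[X ≥ 19] ≤ μ/a = (32/7)/19 = 32/133.
Numerically: ≈ 0.24060.
(Since a = 19 > μ = 4.57143, the bound 32/133 is < 1 and informative.)

P[X ≥ 19] ≤ 32/133 ≈ 0.24060.


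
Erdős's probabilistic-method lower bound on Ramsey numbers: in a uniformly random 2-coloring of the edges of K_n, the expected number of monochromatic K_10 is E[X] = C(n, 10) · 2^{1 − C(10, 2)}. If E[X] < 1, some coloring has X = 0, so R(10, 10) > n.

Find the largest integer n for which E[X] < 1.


We need C(n, 10) · 2^{1 − 45} < 1, i.e. C(n, 10) < 2^{45 − 1} = 17592186044416.
Check values of n near the boundary:
  n = 96: C(96, 10) = 11279926456656; 11279926456656 < 17592186044416? YES
  n = 97: C(97, 10) = 12576469727536; 12576469727536 < 17592186044416? YES
  n = 98: C(98, 10) = 14005614014756; 14005614014756 < 17592186044416? YES
  n = 99: C(99, 10) = 15579278510796; 15579278510796 < 17592186044416? YES
  n = 100: C(100, 10) = 17310309456440; 17310309456440 < 17592186044416? YES
  n = 101: C(101, 10) = 19212541264840; 19212541264840 < 17592186044416? NO
The largest n with C(n, 10) < 17592186044416 is n = 100 (where E[X] = 2163788682055/2199023255552 ≈ 0.9839772). Hence R(10, 10) > 100, i.e. R(10, 10) ≥ 101.

Largest n = 100; hence R(10, 10) > 100.


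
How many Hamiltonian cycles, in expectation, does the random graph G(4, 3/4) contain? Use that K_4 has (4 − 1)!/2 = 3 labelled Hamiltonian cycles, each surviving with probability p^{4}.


K_4 has (4 − 1)!/2 = 3 labelled Hamiltonian cycles.
For each such Hamiltonian cycle H, let X_H = 1 if all 4 edges of H are present in G. Then P[X_H = 1] = p^{4} = (3/4)^{4} = 81/256.
By linearity: E[X] = Σ_H E[X_H] = 3 · p^{4} = 3 · 81/256 = 243/256.
Numerically: E[X] ≈ 0.949219.

E[X] = 3 · (3/4)^{4} = 243/256 ≈ 0.949219.


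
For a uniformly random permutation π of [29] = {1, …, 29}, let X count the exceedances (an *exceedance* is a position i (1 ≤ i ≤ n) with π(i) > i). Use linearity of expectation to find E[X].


Write X = Σ_{i=1}^{29} X_i, where X_i = 1_{π(i) > i}.
For each fixed i, π(i) is uniform over {1, …, 29} (marginal of a uniform permutation), so P[π(i) > i] = (n − i)/n. Summing: Σ_{i=1}^{29} (n − i)/n = (0 + 1 + … + 28)/29 = 29(29 − 1)/(2·29) = (29 − 1)/2.
Hence E[X] = Σ_{i=1}^{29} (29 − i)/29 = 14 ≈ 14.000000.

E[X] = 14 = 14.000000.


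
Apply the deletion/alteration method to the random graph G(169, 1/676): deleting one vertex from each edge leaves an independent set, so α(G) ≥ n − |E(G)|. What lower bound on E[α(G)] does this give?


E[|E(G)|] = C(169, 2)·p = 14196 · (1/676) = 21.
E[α(G)] ≥ n − E[|E(G)|] = 169 − 21 = 148.
Numerically: ≈ 148.0000.
(This is only a lower bound; the true E[α(G)] may be larger.)

E[α(G)] ≥ 148 ≈ 148.0000.


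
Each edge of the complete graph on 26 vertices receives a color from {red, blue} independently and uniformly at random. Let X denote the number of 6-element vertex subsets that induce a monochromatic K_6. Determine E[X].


Let X = Σ_S X_S over the C(26, 6) = 230230 subsets S of size 6, where X_S = 1 if the K_6 on S is monochromatic.
For a fixed S, the K_6 on S has C(6, 2) = 15 edges. P[all 15 edges red] = (1/2)^15, and likewise for blue, so P[monochromatic] = 2·(1/2)^15 = 2^{1 − 15} = 1/16384.
Summing: E[X] = C(26, 6) · 2^{1 − 15} = 230230 · 1/16384 = 115115/8192.
Numerically: E[X] ≈ 14.0521.

E[X] = C(26,6)·2^(1−C(6,2)) = 115115/8192 ≈ 14.0521.


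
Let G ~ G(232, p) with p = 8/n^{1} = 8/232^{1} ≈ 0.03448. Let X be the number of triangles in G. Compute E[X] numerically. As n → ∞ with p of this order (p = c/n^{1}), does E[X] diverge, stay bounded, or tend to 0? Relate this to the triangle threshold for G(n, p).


Number of potential triangles: C(232, 3) = 2054360.
Each occurs with probability p³ ≈ (0.03448)³ ≈ 4.100209e-05.
By linearity: E[X] = C(232, 3)·p³ ≈ 2054360 · 4.100209e-05 ≈ 84.2331.
Here α = 1, so p = 8/n is exactly at the triangle threshold p ~ 1/n. Asymptotically E[X] → c³/6 = 8³/6 = 256/3 ≈ 85.3333, a bounded constant. In this regime the triangle count is asymptotically Poisson(c³/6).

E[X] ≈ 84.2331; in regime p = Θ(1/n^{1}) E[X] stays bounded (at the triangle threshold p ~ 1/n).


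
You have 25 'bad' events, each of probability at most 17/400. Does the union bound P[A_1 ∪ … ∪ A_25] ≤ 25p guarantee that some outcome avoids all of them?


Union bound: P[∪_{i=1}^{25} A_i] ≤ Σ_i P[A_i] ≤ 25·p = 25·(17/400) = 17/16.
Numerically: 17/16 ≈ 1.0625.
Is 17/16 < 1? NO.
Since the bound 17/16 is ≥ 1, the union bound is uninformative here; it does NOT by itself certify existence.

25·p = 17/16 ≈ 1.0625; existence NOT certified by the union bound.


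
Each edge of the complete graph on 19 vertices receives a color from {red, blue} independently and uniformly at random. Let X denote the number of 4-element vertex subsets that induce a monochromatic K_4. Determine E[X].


Let X = Σ_S X_S over the C(19, 4) = 3876 subsets S of size 4, where X_S = 1 if the K_4 on S is monochromatic.
For a fixed S, the K_4 on S has C(4, 2) = 6 edges. P[all 6 edges red] = (1/2)^6, and likewise for blue, so P[monochromatic] = 2·(1/2)^6 = 2^{1 − 6} = 1/32.
By linearity: E[X] = C(19, 4) · 2^{1 − 6} = 3876 · 1/32 = 969/8.
Numerically: E[X] ≈ 121.125.

E[X] = C(19,4)·2^(1−C(4,2)) = 969/8 ≈ 121.125.


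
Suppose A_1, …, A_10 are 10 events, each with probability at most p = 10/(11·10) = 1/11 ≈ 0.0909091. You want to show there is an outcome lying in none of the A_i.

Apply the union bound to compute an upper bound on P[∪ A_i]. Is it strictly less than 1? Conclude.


Union bound: P[∪_{i=1}^{10} A_i] ≤ Σ_i P[A_i] ≤ 10·p = 10·(1/11) = 10/11.
Numerically: 10/11 ≈ 0.9090909.
Is 10/11 < 1? YES.
Since P[∪ A_i] ≤ 10/11 < 1, the complement has P[∩ A_i^c] ≥ 1 − 10/11 = 1/11 > 0, so some outcome avoids every A_i.

10·p = 10/11 ≈ 0.9090909; existence CERTIFIED by the union bound.


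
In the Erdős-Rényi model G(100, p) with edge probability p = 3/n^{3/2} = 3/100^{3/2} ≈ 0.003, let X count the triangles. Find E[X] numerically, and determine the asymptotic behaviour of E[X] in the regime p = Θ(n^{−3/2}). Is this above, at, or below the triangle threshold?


Number of potential triangles: C(100, 3) = 161700.
Each occurs with probability p³ ≈ (0.003)³ ≈ 2.700000e-08.
By linearity: E[X] = C(100, 3)·p³ ≈ 161700 · 2.700000e-08 ≈ 0.0044.
Since α = 3/2 > 1, p = c/n^{3/2} = o(1/n) is below the triangle threshold p ~ 1/n. Asymptotically E[X] ~ (c³/6)·n^{3(1−α)} = (3³/6)·n^{-1.5} → 0, so by Markov's inequality G has no triangles w.h.p.

E[X] ≈ 0.0044; in regime p = Θ(1/n^{3/2}) E[X] tends to 0 (below the triangle threshold p ~ 1/n).


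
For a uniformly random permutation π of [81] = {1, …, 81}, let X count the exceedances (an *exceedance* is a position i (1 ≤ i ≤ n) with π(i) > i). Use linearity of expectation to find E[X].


Write X = Σ_{i=1}^{81} X_i, where X_i = 1_{π(i) > i}.
For each fixed i, π(i) is uniform over {1, …, 81} (marginal of a uniform permutation), so P[π(i) > i] = (n − i)/n. Summing: Σ_{i=1}^{81} (n − i)/n = (0 + 1 + … + 80)/81 = 81(81 − 1)/(2·81) = (81 − 1)/2.
Hence E[X] = Σ_{i=1}^{81} (81 − i)/81 = 40 ≈ 40.0000.

E[X] = 40 = 40.0000.


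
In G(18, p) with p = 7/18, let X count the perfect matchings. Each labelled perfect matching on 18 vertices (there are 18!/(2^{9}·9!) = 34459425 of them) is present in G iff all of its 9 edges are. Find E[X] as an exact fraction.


K_18 has 18!/(2^{9}·9!) = 34459425 labelled perfect matchings.
For each such perfect matching H, let X_H = 1 if all 9 edges of H are present in G. Then P[X_H = 1] = p^{9} = (7/18)^{9} = 40353607/198359290368.
Summing the indicators: E[X] = Σ_H E[X_H] = 34459425 · p^{9} = 34459425 · 40353607/198359290368 = 17167433257975/2448880128.
Numerically: E[X] ≈ 7010.3.

E[X] = 34459425 · (7/18)^{9} = 17167433257975/2448880128 ≈ 7010.3.


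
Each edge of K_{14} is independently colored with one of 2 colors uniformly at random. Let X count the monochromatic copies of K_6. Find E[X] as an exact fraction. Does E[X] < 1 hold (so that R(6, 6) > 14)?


E[X] = C(14, 6) · 2^{1 − 15} = 3003 · 2^{−14} = 3003/16384.
As a reduced fraction: E[X] = 3003/16384 ≈ 0.1833.
Is E[X] < 1? YES.
Since E[X] < 1, there exists a 2-coloring of K_{14} with no monochromatic K_6; hence R(6, 6) > 14.

E[X] = 3003/16384 ≈ 0.1833; E[X] < 1, so R(6, 6) > 14.


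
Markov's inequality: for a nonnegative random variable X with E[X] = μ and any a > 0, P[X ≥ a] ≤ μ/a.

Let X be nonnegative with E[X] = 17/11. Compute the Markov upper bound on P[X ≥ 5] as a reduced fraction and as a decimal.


μ = E[X] = 17/11, a = 5.
Markov: P[X ≥ 5] ≤ μ/a = (17/11)/5 = 17/55.
Numerically: ≈ 0.30909.
(Since a = 5 > μ = 1.54545, the bound 17/55 is < 1 and informative.)

P[X ≥ 5] ≤ 17/55 ≈ 0.30909.


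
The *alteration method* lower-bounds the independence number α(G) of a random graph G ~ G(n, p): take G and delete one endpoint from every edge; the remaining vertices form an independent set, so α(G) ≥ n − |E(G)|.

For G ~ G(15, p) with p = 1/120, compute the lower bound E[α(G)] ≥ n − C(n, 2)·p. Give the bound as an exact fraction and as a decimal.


E[|E(G)|] = C(15, 2)·p = 105 · (1/120) = 7/8.
E[α(G)] ≥ n − E[|E(G)|] = 15 − 7/8 = 113/8.
Numerically: ≈ 14.125.
(This is only a lower bound; the true E[α(G)] may be larger.)

E[α(G)] ≥ 113/8 ≈ 14.125.


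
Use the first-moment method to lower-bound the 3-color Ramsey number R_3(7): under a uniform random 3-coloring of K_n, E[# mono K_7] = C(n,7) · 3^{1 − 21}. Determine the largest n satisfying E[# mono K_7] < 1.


We need C(n, 7) · 3^{1 − 21} < 1, i.e. C(n, 7) < 3^{21 − 1} = 3486784401.
Check values of n near the boundary:
  n = 75: C(75, 7) = 1984829850; 1984829850 < 3486784401? YES
  n = 76: C(76, 7) = 2186189400; 2186189400 < 3486784401? YES
  n = 77: C(77, 7) = 2404808340; 2404808340 < 3486784401? YES
  n = 78: C(78, 7) = 2641902120; 2641902120 < 3486784401? YES
  n = 79: C(79, 7) = 2898753715; 2898753715 < 3486784401? YES
  n = 80: C(80, 7) = 3176716400; 3176716400 < 3486784401? YES
  n = 81: C(81, 7) = 3477216600; 3477216600 < 3486784401? YES
  n = 82: C(82, 7) = 3801756816; 3801756816 < 3486784401? NO
  n = 83: C(83, 7) = 4151918628; 4151918628 < 3486784401? NO
  n = 84: C(84, 7) = 4529365776; 4529365776 < 3486784401? NO
The largest n with C(n, 7) < 3486784401 is n = 81 (where E[X] = 42928600/43046721 ≈ 0.99726). Hence R_3(7) > 81, i.e. R_3(7) ≥ 82.

Largest n = 81; hence R_3(7) > 81.


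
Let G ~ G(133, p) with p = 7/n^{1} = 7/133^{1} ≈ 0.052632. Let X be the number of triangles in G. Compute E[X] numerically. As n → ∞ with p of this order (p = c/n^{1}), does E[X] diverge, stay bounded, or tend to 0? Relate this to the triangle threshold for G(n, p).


Number of potential triangles: C(133, 3) = 383306.
Each occurs with probability p³ ≈ (0.052632)³ ≈ 1.4579385e-04.
By linearity: E[X] = C(133, 3)·p³ ≈ 383306 · 1.4579385e-04 ≈ 55.88366.
Here α = 1, so p = 7/n is exactly at the triangle threshold p ~ 1/n. Asymptotically E[X] → c³/6 = 7³/6 = 343/6 ≈ 57.16667, a bounded constant. In this regime the triangle count is asymptotically Poisson(c³/6).

E[X] ≈ 55.88366; in regime p = Θ(1/n^{1}) E[X] stays bounded (at the triangle threshold p ~ 1/n).


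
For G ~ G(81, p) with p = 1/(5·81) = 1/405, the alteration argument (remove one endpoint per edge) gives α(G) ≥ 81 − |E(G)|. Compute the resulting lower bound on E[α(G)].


E[|E(G)|] = C(81, 2)·p = 3240 · (1/405) = 8.
E[α(G)] ≥ n − E[|E(G)|] = 81 − 8 = 73.
Numerically: ≈ 73.0000.
(This is only a lower bound; the true E[α(G)] may be larger.)

E[α(G)] ≥ 73 ≈ 73.0000.


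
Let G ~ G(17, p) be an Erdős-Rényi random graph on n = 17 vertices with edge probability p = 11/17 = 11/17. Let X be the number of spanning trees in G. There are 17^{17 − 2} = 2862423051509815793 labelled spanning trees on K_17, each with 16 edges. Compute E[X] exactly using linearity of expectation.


K_17 has 17^{17 − 2} = 2862423051509815793 labelled spanning trees.
For each such spanning tree H, let X_H = 1 if all 16 edges of H are present in G. Then P[X_H = 1] = p^{16} = (11/17)^{16} = 45949729863572161/48661191875666868481.
By linearity: E[X] = Σ_H E[X_H] = 2862423051509815793 · p^{16} = 2862423051509815793 · 45949729863572161/48661191875666868481 = 45949729863572161/17.
Numerically: E[X] ≈ 2.7029e+15.

E[X] = 2862423051509815793 · (11/17)^{16} = 45949729863572161/17 ≈ 2.7029e+15.


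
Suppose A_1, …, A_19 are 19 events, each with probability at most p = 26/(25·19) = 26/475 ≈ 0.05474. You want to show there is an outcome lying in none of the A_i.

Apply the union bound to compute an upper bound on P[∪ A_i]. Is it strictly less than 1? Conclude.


Union bound: P[∪_{i=1}^{19} A_i] ≤ Σ_i P[A_i] ≤ 19·p = 19·(26/475) = 26/25.
Numerically: 26/25 ≈ 1.04000.
Is 26/25 < 1? NO.
Since the bound 26/25 is ≥ 1, the union bound is uninformative here; it does NOT by itself certify existence.

19·p = 26/25 ≈ 1.04000; existence NOT certified by the union bound.


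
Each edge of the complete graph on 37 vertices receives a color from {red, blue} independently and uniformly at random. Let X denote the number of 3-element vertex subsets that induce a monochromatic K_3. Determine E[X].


Let X = Σ_S X_S over the C(37, 3) = 7770 subsets S of size 3, where X_S = 1 if the K_3 on S is monochromatic.
For a fixed S, the K_3 on S has C(3, 2) = 3 edges. P[all 3 edges red] = (1/2)^3, and likewise for blue, so P[monochromatic] = 2·(1/2)^3 = 2^{1 − 3} = 1/4.
Summing: E[X] = C(37, 3) · 2^{1 − 3} = 7770 · 1/4 = 3885/2.
Numerically: E[X] ≈ 1942.50000.

E[X] = C(37,3)·2^(1−C(3,2)) = 3885/2 ≈ 1942.50000.


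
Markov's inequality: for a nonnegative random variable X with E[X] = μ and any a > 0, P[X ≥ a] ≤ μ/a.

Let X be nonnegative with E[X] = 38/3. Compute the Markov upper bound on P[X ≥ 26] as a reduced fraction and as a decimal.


μ = E[X] = 38/3, a = 26.
Markov: P[X ≥ 26] ≤ μ/a = (38/3)/26 = 19/39.
Numerically: ≈ 0.4872.
(Since a = 26 > μ = 12.6667, the bound 19/39 is < 1 and informative.)

P[X ≥ 26] ≤ 19/39 ≈ 0.4872.


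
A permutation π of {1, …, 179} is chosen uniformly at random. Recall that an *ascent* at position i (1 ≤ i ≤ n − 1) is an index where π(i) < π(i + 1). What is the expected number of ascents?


Write X = Σ X_I over i = 1, …, 178, with X_I the indicator of one ascent.
There are 178 indicators.
For each fixed i, the pair (π(i), π(i+1)) is a uniformly random ordered pair of distinct values from {1, …, 179}; by symmetry P[π(i) < π(i+1)] = 1/2.
By linearity: E[X] = 178 · (1/2) = (179 − 1) · (1/2) = 89 ≈ 89.0000.

E[X] = 89 = 89.0000.


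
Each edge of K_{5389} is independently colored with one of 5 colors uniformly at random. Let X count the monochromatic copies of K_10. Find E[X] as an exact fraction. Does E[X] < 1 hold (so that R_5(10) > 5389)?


E[X] = C(5389, 10) · 5^{1 − 45} = 5645340767466558997768874792926 · 5^{−44} = 5645340767466558997768874792926/5684341886080801486968994140625.
As a reduced fraction: E[X] = 5645340767466558997768874792926/5684341886080801486968994140625 ≈ 0.99314.
Is E[X] < 1? YES.
Since E[X] < 1, there exists a 5-coloring of K_{5389} with no monochromatic K_10; hence R_5(10) > 5389.

E[X] = 5645340767466558997768874792926/5684341886080801486968994140625 ≈ 0.99314; E[X] < 1, so R_5(10) > 5389.


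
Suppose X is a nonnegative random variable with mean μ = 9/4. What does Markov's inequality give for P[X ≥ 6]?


μ = E[X] = 9/4, a = 6.
Markov: P[X ≥ 6] ≤ μ/a = (9/4)/6 = 3/8.
Numerically: ≈ 0.375000.
(Since a = 6 > μ = 2.250000, the bound 3/8 is < 1 and informative.)

P[X ≥ 6] ≤ 3/8 ≈ 0.375000.


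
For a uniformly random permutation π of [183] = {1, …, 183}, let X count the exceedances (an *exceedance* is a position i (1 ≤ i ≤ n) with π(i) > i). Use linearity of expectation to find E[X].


Write X = Σ_{i=1}^{183} X_i, where X_i = 1_{π(i) > i}.
For each fixed i, π(i) is uniform over {1, …, 183} (marginal of a uniform permutation), so P[π(i) > i] = (n − i)/n. Summing: Σ_{i=1}^{183} (n − i)/n = (0 + 1 + … + 182)/183 = 183(183 − 1)/(2·183) = (183 − 1)/2.
Hence E[X] = Σ_{i=1}^{183} (183 − i)/183 = 91 ≈ 91.00000.

E[X] = 91 = 91.00000.


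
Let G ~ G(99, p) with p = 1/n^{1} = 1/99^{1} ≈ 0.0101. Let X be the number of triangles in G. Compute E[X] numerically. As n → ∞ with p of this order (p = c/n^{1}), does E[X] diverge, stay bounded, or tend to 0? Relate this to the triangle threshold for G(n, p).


Number of potential triangles: C(99, 3) = 156849.
Each occurs with probability p³ ≈ (0.0101)³ ≈ 1.030610e-06.
By linearity: E[X] = C(99, 3)·p³ ≈ 156849 · 1.030610e-06 ≈ 0.1617.
Here α = 1, so p = 1/n is exactly at the triangle threshold p ~ 1/n. Asymptotically E[X] → c³/6 = 1³/6 = 1/6 ≈ 0.1667, a bounded constant. In this regime the triangle count is asymptotically Poisson(c³/6).

E[X] ≈ 0.1617; in regime p = Θ(1/n^{1}) E[X] stays bounded (at the triangle threshold p ~ 1/n).


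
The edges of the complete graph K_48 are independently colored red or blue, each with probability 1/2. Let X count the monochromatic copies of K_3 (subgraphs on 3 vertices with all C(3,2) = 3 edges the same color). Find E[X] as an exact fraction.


Let X = Σ_S X_S over the C(48, 3) = 17296 subsets S of size 3, where X_S = 1 if the K_3 on S is monochromatic.
For a fixed S, the K_3 on S has C(3, 2) = 3 edges. P[all 3 edges red] = (1/2)^3, and likewise for blue, so P[monochromatic] = 2·(1/2)^3 = 2^{1 − 3} = 1/4.
By linearity: E[X] = C(48, 3) · 2^{1 − 3} = 17296 · 1/4 = 4324.
Numerically: E[X] ≈ 4324.000000.

E[X] = C(48,3)·2^(1−C(3,2)) = 4324 ≈ 4324.000000.


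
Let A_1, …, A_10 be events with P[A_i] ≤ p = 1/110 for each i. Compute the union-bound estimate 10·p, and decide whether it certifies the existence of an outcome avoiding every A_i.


Union bound: P[∪_{i=1}^{10} A_i] ≤ Σ_i P[A_i] ≤ 10·p = 10·(1/110) = 1/11.
Numerically: 1/11 ≈ 0.09091.
Is 1/11 < 1? YES.
Since P[∪ A_i] ≤ 1/11 < 1, the complement has P[∩ A_i^c] ≥ 1 − 1/11 = 10/11 > 0, so some outcome avoids every A_i.

10·p = 1/11 ≈ 0.09091; existence CERTIFIED by the union bound.


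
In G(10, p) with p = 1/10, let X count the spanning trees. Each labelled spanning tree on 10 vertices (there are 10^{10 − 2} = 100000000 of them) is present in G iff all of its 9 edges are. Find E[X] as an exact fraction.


K_10 has 10^{10 − 2} = 100000000 labelled spanning trees.
For each such spanning tree H, let X_H = 1 if all 9 edges of H are present in G. Then P[X_H = 1] = p^{9} = (1/10)^{9} = 1/1000000000.
By linearity: E[X] = Σ_H E[X_H] = 100000000 · p^{9} = 100000000 · 1/1000000000 = 1/10.
Numerically: E[X] ≈ 0.1.

E[X] = 100000000 · (1/10)^{9} = 1/10 ≈ 0.1.


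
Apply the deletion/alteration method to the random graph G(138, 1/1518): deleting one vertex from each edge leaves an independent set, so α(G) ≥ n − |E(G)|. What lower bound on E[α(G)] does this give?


E[|E(G)|] = C(138, 2)·p = 9453 · (1/1518) = 137/22.
E[α(G)] ≥ n − E[|E(G)|] = 138 − 137/22 = 2899/22.
Numerically: ≈ 131.77273.
(This is only a lower bound; the true E[α(G)] may be larger.)

E[α(G)] ≥ 2899/22 ≈ 131.77273.


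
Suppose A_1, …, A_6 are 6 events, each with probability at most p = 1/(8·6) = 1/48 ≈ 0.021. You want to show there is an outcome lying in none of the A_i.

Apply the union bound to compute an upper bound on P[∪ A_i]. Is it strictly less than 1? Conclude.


Union bound: P[∪_{i=1}^{6} A_i] ≤ Σ_i P[A_i] ≤ 6·p = 6·(1/48) = 1/8.
Numerically: 1/8 ≈ 0.125.
Is 1/8 < 1? YES.
Since P[∪ A_i] ≤ 1/8 < 1, the complement has P[∩ A_i^c] ≥ 1 − 1/8 = 7/8 > 0, so some outcome avoids every A_i.

6·p = 1/8 ≈ 0.125; existence CERTIFIED by the union bound.


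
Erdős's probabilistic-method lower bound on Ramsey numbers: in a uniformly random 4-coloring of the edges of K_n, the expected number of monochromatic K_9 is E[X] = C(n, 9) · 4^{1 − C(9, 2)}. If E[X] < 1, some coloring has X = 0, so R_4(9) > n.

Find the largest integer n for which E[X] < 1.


We need C(n, 9) · 4^{1 − 36} < 1, i.e. C(n, 9) < 4^{36 − 1} = 1180591620717411303424.
Check values of n near the boundary:
  n = 912: C(912, 9) = 1156095740032081475120; 1156095740032081475120 < 1180591620717411303424? YES
  n = 913: C(913, 9) = 1167605542753639808390; 1167605542753639808390 < 1180591620717411303424? YES
  n = 914: C(914, 9) = 1179217089587653905932; 1179217089587653905932 < 1180591620717411303424? YES
  n = 915: C(915, 9) = 1190931166636537885130; 1190931166636537885130 < 1180591620717411303424? NO
The largest n with C(n, 9) < 1180591620717411303424 is n = 914 (where E[X] = 294804272396913476483/295147905179352825856 ≈ 0.9988357). Hence R_4(9) > 914, i.e. R_4(9) ≥ 915.

Largest n = 914; hence R_4(9) > 914.


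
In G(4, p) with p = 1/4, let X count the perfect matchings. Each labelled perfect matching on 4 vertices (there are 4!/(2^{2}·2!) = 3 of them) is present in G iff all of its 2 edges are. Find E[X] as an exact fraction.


K_4 has 4!/(2^{2}·2!) = 3 labelled perfect matchings.
For each such perfect matching H, let X_H = 1 if all 2 edges of H are present in G. Then P[X_H = 1] = p^{2} = (1/4)^{2} = 1/16.
Summing the indicators: E[X] = Σ_H E[X_H] = 3 · p^{2} = 3 · 1/16 = 3/16.
Numerically: E[X] ≈ 0.188.

E[X] = 3 · (1/4)^{2} = 3/16 ≈ 0.188.


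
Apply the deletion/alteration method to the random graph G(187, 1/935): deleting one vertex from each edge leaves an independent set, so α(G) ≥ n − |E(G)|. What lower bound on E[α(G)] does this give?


E[|E(G)|] = C(187, 2)·p = 17391 · (1/935) = 93/5.
E[α(G)] ≥ n − E[|E(G)|] = 187 − 93/5 = 842/5.
Numerically: ≈ 168.400.
(This is only a lower bound; the true E[α(G)] may be larger.)

E[α(G)] ≥ 842/5 ≈ 168.400.


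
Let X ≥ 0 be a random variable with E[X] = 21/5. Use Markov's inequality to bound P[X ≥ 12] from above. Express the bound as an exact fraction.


μ = E[X] = 21/5, a = 12.
Markov: P[X ≥ 12] ≤ μ/a = (21/5)/12 = 7/20.
Numerically: ≈ 0.350000.
(Since a = 12 > μ = 4.200000, the bound 7/20 is < 1 and informative.)

P[X ≥ 12] ≤ 7/20 ≈ 0.350000.


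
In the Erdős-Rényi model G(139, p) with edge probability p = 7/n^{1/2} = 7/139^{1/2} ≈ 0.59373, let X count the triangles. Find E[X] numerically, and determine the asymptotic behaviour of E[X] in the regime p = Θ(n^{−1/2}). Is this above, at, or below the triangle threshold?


Number of potential triangles: C(139, 3) = 437989.
Each occurs with probability p³ ≈ (0.59373)³ ≈ 2.0930130e-01.
By linearity: E[X] = C(139, 3)·p³ ≈ 437989 · 2.0930130e-01 ≈ 91671.66579.
Since α = 1/2 < 1, p = c/n^{1/2} ≫ 1/n is above the triangle threshold p ~ 1/n. Asymptotically E[X] ~ (c³/6)·n^{3(1−α)} = (7³/6)·n^{1.5} → ∞; triangles are abundant w.h.p.

E[X] ≈ 91671.66579; in regime p = Θ(1/n^{1/2}) E[X] diverges (above the triangle threshold p ~ 1/n).


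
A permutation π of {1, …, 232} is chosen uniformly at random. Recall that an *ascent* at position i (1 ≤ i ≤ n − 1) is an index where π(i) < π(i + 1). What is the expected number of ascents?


Write X = Σ X_I over i = 1, …, 231, with X_I the indicator of one ascent.
There are 231 indicators.
For each fixed i, the pair (π(i), π(i+1)) is a uniformly random ordered pair of distinct values from {1, …, 232}; by symmetry P[π(i) < π(i+1)] = 1/2.
By linearity: E[X] = 231 · (1/2) = (232 − 1) · (1/2) = 231/2 ≈ 115.500.

E[X] = 231/2 = 115.500.


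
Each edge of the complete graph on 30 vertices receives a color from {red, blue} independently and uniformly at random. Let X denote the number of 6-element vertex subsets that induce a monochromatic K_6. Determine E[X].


Let X = Σ_S X_S over the C(30, 6) = 593775 subsets S of size 6, where X_S = 1 if the K_6 on S is monochromatic.
For a fixed S, the K_6 on S has C(6, 2) = 15 edges. P[all 15 edges red] = (1/2)^15, and likewise for blue, so P[monochromatic] = 2·(1/2)^15 = 2^{1 − 15} = 1/16384.
Summing: E[X] = C(30, 6) · 2^{1 − 15} = 593775 · 1/16384 = 593775/16384.
Numerically: E[X] ≈ 36.24115.

E[X] = C(30,6)·2^(1−C(6,2)) = 593775/16384 ≈ 36.24115.
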